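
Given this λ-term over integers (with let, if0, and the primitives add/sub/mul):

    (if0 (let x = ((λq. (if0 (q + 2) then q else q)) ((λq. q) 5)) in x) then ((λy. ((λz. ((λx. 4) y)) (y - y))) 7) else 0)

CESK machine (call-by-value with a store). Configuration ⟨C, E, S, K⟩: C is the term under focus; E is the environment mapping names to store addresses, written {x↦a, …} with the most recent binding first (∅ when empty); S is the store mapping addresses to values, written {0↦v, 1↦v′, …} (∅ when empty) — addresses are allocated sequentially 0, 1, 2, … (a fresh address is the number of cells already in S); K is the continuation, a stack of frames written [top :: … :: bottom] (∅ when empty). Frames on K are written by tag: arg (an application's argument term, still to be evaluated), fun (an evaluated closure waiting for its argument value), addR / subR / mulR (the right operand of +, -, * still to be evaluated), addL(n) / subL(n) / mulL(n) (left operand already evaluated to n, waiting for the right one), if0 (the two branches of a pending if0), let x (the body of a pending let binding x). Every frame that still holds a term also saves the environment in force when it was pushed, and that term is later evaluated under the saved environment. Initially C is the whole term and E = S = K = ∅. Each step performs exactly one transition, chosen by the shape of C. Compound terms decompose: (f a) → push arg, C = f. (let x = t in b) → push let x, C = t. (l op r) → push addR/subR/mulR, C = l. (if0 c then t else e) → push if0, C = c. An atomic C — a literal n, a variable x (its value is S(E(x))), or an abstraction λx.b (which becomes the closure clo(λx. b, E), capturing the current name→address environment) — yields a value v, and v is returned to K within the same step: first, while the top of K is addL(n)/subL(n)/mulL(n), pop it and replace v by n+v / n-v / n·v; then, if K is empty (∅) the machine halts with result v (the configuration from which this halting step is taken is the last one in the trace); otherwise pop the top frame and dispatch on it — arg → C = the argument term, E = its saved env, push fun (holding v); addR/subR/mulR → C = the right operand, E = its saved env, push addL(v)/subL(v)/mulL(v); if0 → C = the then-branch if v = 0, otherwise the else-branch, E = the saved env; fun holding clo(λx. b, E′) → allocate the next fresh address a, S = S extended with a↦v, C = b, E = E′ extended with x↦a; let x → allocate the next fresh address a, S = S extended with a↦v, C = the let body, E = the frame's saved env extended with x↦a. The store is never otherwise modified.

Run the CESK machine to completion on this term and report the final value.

step 0: <C=(if0 (let x = ((λq. (if0 (q + 2) then q else q)) ((λq. q) 5)) in x) then ((λy. ((λz. ((λx. 4) y)) (y - y))) 7) else 0), E=∅, S=∅, K=∅>
step 1: <C=(let x = ((λq. (if0 (q + 2) then q else q)) ((λq. q) 5)) in x), E=∅, S=∅, K=[if0]>
step 2: <C=((λq. (if0 (q + 2) then q else q)) ((λq. q) 5)), E=∅, S=∅, K=[let x :: if0]>
step 3: <C=(λq. (if0 (q + 2) then q else q)), E=∅, S=∅, K=[arg :: let x :: if0]>
step 4: <C=((λq. q) 5), E=∅, S=∅, K=[fun :: let x :: if0]>
step 5: <C=(λq. q), E=∅, S=∅, K=[arg :: fun :: let x :: if0]>
step 6: <C=5, E=∅, S=∅, K=[fun :: fun :: let x :: if0]>
step 7: <C=q, E={q↦0}, S={0↦5}, K=[fun :: let x :: if0]>
step 8: <C=(if0 (q + 2) then q else q), E={q↦1}, S={0↦5, 1↦5}, K=[let x :: if0]>
step 9: <C=(q + 2), E={q↦1}, S={0↦5, 1↦5}, K=[if0 :: let x :: if0]>
step 10: <C=q, E={q↦1}, S={0↦5, 1↦5}, K=[addR :: if0 :: let x :: if0]>
step 11: <C=2, E={q↦1}, S={0↦5, 1↦5}, K=[addL(5) :: if0 :: let x :: if0]>
step 12: <C=q, E={q↦1}, S={0↦5, 1↦5}, K=[let x :: if0]>
step 13: <C=x, E={x↦2}, S={0↦5, 1↦5, 2↦5}, K=[if0]>
step 14: <C=0, E=∅, S={0↦5, 1↦5, 2↦5}, K=∅>
→ final value 0

Answer: 0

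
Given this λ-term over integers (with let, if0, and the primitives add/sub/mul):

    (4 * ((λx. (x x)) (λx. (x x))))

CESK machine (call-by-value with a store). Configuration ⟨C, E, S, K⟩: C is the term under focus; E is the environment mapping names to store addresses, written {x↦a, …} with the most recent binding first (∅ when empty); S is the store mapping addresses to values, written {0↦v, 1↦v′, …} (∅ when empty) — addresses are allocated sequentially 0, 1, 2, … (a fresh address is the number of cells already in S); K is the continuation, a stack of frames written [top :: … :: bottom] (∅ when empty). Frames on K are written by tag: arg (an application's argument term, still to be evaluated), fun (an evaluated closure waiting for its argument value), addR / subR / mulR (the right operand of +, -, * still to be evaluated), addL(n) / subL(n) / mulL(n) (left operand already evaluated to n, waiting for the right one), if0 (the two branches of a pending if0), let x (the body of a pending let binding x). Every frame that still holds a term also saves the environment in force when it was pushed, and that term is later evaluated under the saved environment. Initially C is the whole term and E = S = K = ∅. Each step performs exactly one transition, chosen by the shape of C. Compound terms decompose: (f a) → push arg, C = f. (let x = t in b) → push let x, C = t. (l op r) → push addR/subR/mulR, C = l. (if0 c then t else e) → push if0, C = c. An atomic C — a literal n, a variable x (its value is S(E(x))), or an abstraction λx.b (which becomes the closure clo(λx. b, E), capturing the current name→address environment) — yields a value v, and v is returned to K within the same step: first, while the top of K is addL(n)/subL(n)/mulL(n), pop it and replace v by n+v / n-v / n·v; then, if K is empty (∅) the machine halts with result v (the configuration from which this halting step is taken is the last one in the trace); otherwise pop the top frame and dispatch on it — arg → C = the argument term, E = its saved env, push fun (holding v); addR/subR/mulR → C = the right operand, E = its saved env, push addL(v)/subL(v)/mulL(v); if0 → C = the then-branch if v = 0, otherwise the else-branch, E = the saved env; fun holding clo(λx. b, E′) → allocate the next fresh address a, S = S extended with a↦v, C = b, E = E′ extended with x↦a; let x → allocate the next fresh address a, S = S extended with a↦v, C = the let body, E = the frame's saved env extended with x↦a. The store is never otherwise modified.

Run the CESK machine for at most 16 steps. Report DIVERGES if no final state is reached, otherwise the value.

0. ⟨C=(4 * ((λx. (x x)) (λx. (x x)))); E=∅; S=∅; K=∅⟩
1. ⟨C=4; E=∅; S=∅; K=[mulR]⟩
2. ⟨C=((λx. (x x)) (λx. (x x))); E=∅; S=∅; K=[mulL(4)]⟩
3. ⟨C=(λx. (x x)); E=∅; S=∅; K=[arg :: mulL(4)]⟩
4. ⟨C=(λx. (x x)); E=∅; S=∅; K=[fun :: mulL(4)]⟩
5. ⟨C=(x x); E={x↦0}; S={0↦clo(λx. (x x), ∅)}; K=[mulL(4)]⟩
6. ⟨C=x; E={x↦0}; S={0↦clo(λx. (x x), ∅)}; K=[arg :: mulL(4)]⟩
7. ⟨C=x; E={x↦0}; S={0↦clo(λx. (x x), ∅)}; K=[fun :: mulL(4)]⟩
8. ⟨C=(x x); E={x↦1}; S={0↦clo(λx. (x x), ∅), 1↦clo(λx. (x x), ∅)}; K=[mulL(4)]⟩
9. ⟨C=x; E={x↦1}; S={0↦clo(λx. (x x), ∅), 1↦clo(λx. (x x), ∅)}; K=[arg :: mulL(4)]⟩
10. ⟨C=x; E={x↦1}; S={0↦clo(λx. (x x), ∅), 1↦clo(λx. (x x), ∅)}; K=[fun :: mulL(4)]⟩
11. ⟨C=(x x); E={x↦2}; S={0↦clo(λx. (x x), ∅), 1↦clo(λx. (x x), ∅), 2↦clo(λx. (x x), ∅)}; K=[mulL(4)]⟩
12. ⟨C=x; E={x↦2}; S={0↦clo(λx. (x x), ∅), 1↦clo(λx. (x x), ∅), 2↦clo(λx. (x x), ∅)}; K=[arg :: mulL(4)]⟩
13. ⟨C=x; E={x↦2}; S={0↦clo(λx. (x x), ∅), 1↦clo(λx. (x x), ∅), 2↦clo(λx. (x x), ∅)}; K=[fun :: mulL(4)]⟩
14. ⟨C=(x x); E={x↦3}; S={0↦clo(λx. (x x), ∅), 1↦clo(λx. (x x), ∅), 2↦clo(λx. (x x), ∅), 3↦clo(λx. (x x), ∅)}; K=[mulL(4)]⟩
15. ⟨C=x; E={x↦3}; S={0↦clo(λx. (x x), ∅), 1↦clo(λx. (x x), ∅), 2↦clo(λx. (x x), ∅), 3↦clo(λx. (x x), ∅)}; K=[arg :: mulL(4)]⟩
16. ⟨C=x; E={x↦3}; S={0↦clo(λx. (x x), ∅), 1↦clo(λx. (x x), ∅), 2↦clo(λx. (x x), ∅), 3↦clo(λx. (x x), ∅)}; K=[fun :: mulL(4)]⟩
→ 16 transitions taken and the configuration is still not final: no result within 16 steps

Answer: DIVERGES (no final state within 16 steps)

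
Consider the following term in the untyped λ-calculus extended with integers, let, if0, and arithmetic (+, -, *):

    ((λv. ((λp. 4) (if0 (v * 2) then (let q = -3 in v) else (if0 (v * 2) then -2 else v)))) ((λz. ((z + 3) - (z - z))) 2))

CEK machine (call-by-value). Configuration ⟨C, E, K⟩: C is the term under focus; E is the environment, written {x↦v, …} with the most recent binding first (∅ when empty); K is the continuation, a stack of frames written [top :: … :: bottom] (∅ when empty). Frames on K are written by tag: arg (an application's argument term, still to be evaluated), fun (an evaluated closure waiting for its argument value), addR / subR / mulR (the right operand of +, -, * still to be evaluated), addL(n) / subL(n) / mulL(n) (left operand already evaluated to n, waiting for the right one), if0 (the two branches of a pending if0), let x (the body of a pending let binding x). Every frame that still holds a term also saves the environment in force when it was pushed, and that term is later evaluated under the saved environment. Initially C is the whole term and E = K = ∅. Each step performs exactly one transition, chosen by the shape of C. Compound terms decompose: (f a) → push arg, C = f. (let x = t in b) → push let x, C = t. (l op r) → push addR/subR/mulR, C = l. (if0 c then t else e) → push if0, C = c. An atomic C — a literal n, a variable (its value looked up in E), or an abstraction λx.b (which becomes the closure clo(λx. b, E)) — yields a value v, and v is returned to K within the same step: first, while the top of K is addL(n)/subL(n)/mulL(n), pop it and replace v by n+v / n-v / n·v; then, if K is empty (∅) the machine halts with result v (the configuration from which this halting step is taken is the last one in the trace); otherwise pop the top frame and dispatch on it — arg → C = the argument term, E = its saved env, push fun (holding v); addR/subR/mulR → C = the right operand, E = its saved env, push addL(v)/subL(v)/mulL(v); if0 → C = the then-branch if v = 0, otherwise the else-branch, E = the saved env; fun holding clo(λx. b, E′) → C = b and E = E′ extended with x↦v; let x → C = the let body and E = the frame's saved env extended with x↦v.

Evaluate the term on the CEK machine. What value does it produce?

[0] <C=((λv. ((λp. 4) (if0 (v * 2) then (let q = -3 in v) else (if0 (v * 2) then -2 else v)))) ((λz. ((z + 3) - (z - z))) 2)), E=∅, K=∅>
[1] <C=(λv. ((λp. 4) (if0 (v * 2) then (let q = -3 in v) else (if0 (v * 2) then -2 else v)))), E=∅, K=[arg]>
[2] <C=((λz. ((z + 3) - (z - z))) 2), E=∅, K=[fun]>
[3] <C=(λz. ((z + 3) - (z - z))), E=∅, K=[arg :: fun]>
[4] <C=2, E=∅, K=[fun :: fun]>
[5] <C=((z + 3) - (z - z)), E={z↦2}, K=[fun]>
[6] <C=(z + 3), E={z↦2}, K=[subR :: fun]>
[7] <C=z, E={z↦2}, K=[addR :: subR :: fun]>
[8] <C=3, E={z↦2}, K=[addL(2) :: subR :: fun]>
[9] <C=(z - z), E={z↦2}, K=[subL(5) :: fun]>
[10] <C=z, E={z↦2}, K=[subR :: subL(5) :: fun]>
[11] <C=z, E={z↦2}, K=[subL(2) :: subL(5) :: fun]>
[12] <C=((λp. 4) (if0 (v * 2) then (let q = -3 in v) else (if0 (v * 2) then -2 else v))), E={v↦5}, K=∅>
[13] <C=(λp. 4), E={v↦5}, K=[arg]>
[14] <C=(if0 (v * 2) then (let q = -3 in v) else (if0 (v * 2) then -2 else v)), E={v↦5}, K=[fun]>
[15] <C=(v * 2), E={v↦5}, K=[if0 :: fun]>
[16] <C=v, E={v↦5}, K=[mulR :: if0 :: fun]>
[17] <C=2, E={v↦5}, K=[mulL(5) :: if0 :: fun]>
[18] <C=(if0 (v * 2) then -2 else v), E={v↦5}, K=[fun]>
[19] <C=(v * 2), E={v↦5}, K=[if0 :: fun]>
[20] <C=v, E={v↦5}, K=[mulR :: if0 :: fun]>
[21] <C=2, E={v↦5}, K=[mulL(5) :: if0 :: fun]>
[22] <C=v, E={v↦5}, K=[fun]>
[23] <C=4, E={p↦5, v↦5}, K=∅>
→ final value 4

Answer: 4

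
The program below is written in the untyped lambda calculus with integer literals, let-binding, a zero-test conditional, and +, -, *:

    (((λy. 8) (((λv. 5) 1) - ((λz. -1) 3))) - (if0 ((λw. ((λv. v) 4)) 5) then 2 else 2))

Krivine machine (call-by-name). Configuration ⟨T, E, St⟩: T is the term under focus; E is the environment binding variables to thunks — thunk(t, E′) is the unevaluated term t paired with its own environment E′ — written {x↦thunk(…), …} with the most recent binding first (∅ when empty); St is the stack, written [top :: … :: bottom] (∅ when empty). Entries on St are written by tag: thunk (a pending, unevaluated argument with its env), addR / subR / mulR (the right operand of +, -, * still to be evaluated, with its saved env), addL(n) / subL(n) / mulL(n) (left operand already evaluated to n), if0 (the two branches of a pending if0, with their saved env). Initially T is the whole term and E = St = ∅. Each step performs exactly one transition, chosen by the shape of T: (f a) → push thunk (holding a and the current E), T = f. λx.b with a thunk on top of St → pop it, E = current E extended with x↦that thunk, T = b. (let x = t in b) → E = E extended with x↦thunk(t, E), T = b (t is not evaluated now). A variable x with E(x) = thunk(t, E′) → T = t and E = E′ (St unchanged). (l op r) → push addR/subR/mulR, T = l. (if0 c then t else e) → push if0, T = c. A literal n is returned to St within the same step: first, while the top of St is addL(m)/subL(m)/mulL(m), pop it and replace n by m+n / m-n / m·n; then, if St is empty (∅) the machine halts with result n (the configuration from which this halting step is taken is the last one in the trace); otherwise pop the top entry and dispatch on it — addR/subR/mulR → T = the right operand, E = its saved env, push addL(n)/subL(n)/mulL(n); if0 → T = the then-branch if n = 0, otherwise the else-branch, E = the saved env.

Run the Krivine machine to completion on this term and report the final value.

t=0: [T=(((λy. 8) (((λv. 5) 1) - ((λz. -1) 3))) - (if0 ((λw. ((λv. v) 4)) 5) then 2 else 2)) | E=∅ | St=∅]
t=1: [T=((λy. 8) (((λv. 5) 1) - ((λz. -1) 3))) | E=∅ | St=[subR]]
t=2: [T=(λy. 8) | E=∅ | St=[thunk :: subR]]
t=3: [T=8 | E={y↦thunk((((λv. 5) 1) - ((λz. -1) 3)), ∅)} | St=[subR]]
t=4: [T=(if0 ((λw. ((λv. v) 4)) 5) then 2 else 2) | E=∅ | St=[subL(8)]]
t=5: [T=((λw. ((λv. v) 4)) 5) | E=∅ | St=[if0 :: subL(8)]]
t=6: [T=(λw. ((λv. v) 4)) | E=∅ | St=[thunk :: if0 :: subL(8)]]
t=7: [T=((λv. v) 4) | E={w↦thunk(5, ∅)} | St=[if0 :: subL(8)]]
t=8: [T=(λv. v) | E={w↦thunk(5, ∅)} | St=[thunk :: if0 :: subL(8)]]
t=9: [T=v | E={v↦thunk(4, {w↦thunk(5, ∅)}), w↦thunk(5, ∅)} | St=[if0 :: subL(8)]]
t=10: [T=4 | E={w↦thunk(5, ∅)} | St=[if0 :: subL(8)]]
t=11: [T=2 | E=∅ | St=[subL(8)]]
→ final value 6

Answer: 6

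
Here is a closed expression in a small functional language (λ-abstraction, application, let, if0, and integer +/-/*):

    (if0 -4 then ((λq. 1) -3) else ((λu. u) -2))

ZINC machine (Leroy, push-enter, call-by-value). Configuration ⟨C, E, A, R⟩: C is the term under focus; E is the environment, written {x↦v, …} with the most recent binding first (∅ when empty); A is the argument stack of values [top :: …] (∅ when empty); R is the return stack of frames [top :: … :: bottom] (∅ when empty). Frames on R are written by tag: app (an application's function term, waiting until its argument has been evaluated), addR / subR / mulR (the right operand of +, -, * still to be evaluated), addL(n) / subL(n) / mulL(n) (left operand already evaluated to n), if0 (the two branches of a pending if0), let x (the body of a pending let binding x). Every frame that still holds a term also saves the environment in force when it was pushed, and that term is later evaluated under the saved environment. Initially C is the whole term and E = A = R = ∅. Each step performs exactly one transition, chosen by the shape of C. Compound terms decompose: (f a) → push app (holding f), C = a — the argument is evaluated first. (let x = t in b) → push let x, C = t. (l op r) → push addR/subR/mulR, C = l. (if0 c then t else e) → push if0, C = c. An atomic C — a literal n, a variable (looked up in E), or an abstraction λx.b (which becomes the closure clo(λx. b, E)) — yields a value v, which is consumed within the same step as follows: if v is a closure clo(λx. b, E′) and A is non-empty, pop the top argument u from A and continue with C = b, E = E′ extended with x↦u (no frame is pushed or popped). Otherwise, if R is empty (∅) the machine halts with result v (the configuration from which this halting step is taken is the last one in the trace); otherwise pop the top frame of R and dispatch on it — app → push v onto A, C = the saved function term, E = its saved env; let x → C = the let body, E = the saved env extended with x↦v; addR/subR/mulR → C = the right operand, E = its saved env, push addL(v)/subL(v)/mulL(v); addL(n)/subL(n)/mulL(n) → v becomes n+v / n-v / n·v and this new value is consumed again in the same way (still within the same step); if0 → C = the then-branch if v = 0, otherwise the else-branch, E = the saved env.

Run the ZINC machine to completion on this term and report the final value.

t=0: <C=(if0 -4 then ((λq. 1) -3) else ((λu. u) -2)), E=∅, A=∅, R=∅>
t=1: <C=-4, E=∅, A=∅, R=[if0]>
t=2: <C=((λu. u) -2), E=∅, A=∅, R=∅>
t=3: <C=-2, E=∅, A=∅, R=[app]>
t=4: <C=(λu. u), E=∅, A=[-2], R=∅>
t=5: <C=u, E={u↦-2}, A=∅, R=∅>
→ final value -2

Answer: -2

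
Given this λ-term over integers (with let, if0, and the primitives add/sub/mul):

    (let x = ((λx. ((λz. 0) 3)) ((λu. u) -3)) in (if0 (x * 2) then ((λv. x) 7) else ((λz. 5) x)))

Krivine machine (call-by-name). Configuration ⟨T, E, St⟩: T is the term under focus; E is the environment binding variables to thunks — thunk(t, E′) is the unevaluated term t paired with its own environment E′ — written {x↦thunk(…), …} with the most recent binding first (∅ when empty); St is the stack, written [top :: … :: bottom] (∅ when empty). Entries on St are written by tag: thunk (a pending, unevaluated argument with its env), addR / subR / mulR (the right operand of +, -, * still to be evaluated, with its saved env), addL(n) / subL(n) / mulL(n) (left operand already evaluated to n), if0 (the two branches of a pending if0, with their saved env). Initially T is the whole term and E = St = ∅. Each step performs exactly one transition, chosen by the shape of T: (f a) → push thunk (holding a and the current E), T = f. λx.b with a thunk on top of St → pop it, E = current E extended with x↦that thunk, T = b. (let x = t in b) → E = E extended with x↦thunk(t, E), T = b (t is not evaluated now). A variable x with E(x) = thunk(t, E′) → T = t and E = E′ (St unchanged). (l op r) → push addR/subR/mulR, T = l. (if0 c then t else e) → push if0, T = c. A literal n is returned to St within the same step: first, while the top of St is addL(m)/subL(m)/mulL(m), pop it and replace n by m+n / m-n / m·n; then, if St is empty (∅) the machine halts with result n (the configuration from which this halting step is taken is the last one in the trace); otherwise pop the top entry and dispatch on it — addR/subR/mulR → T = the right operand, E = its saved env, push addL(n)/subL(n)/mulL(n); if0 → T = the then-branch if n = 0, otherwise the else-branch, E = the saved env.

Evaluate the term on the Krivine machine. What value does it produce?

step 0: [T=(let x = ((λx. ((λz. 0) 3)) ((λu. u) -3)) in (if0 (x * 2) then ((λv. x) 7) else ((λz. 5) x))) | E=∅ | St=∅]
step 1: [T=(if0 (x * 2) then ((λv. x) 7) else ((λz. 5) x)) | E={x↦thunk(((λx. ((λz. 0) 3)) ((λu. u) -3)), ∅)} | St=∅]
step 2: [T=(x * 2) | E={x↦thunk(((λx. ((λz. 0) 3)) ((λu. u) -3)), ∅)} | St=[if0]]
step 3: [T=x | E={x↦thunk(((λx. ((λz. 0) 3)) ((λu. u) -3)), ∅)} | St=[mulR :: if0]]
step 4: [T=((λx. ((λz. 0) 3)) ((λu. u) -3)) | E=∅ | St=[mulR :: if0]]
step 5: [T=(λx. ((λz. 0) 3)) | E=∅ | St=[thunk :: mulR :: if0]]
step 6: [T=((λz. 0) 3) | E={x↦thunk(((λu. u) -3), ∅)} | St=[mulR :: if0]]
step 7: [T=(λz. 0) | E={x↦thunk(((λu. u) -3), ∅)} | St=[thunk :: mulR :: if0]]
step 8: [T=0 | E={z↦thunk(3, {x↦thunk(((λu. u) -3), ∅)}), x↦thunk(((λu. u) -3), ∅)} | St=[mulR :: if0]]
step 9: [T=2 | E={x↦thunk(((λx. ((λz. 0) 3)) ((λu. u) -3)), ∅)} | St=[mulL(0) :: if0]]
step 10: [T=((λv. x) 7) | E={x↦thunk(((λx. ((λz. 0) 3)) ((λu. u) -3)), ∅)} | St=∅]
step 11: [T=(λv. x) | E={x↦thunk(((λx. ((λz. 0) 3)) ((λu. u) -3)), ∅)} | St=[thunk]]
step 12: [T=x | E={v↦thunk(7, {x↦thunk(((λx. ((λz. 0) 3)) ((λu. u) -3)), ∅)}), x↦thunk(((λx. ((λz. 0) 3)) ((λu. u) -3)), ∅)} | St=∅]
step 13: [T=((λx. ((λz. 0) 3)) ((λu. u) -3)) | E=∅ | St=∅]
step 14: [T=(λx. ((λz. 0) 3)) | E=∅ | St=[thunk]]
step 15: [T=((λz. 0) 3) | E={x↦thunk(((λu. u) -3), ∅)} | St=∅]
step 16: [T=(λz. 0) | E={x↦thunk(((λu. u) -3), ∅)} | St=[thunk]]
step 17: [T=0 | E={z↦thunk(3, {x↦thunk(((λu. u) -3), ∅)}), x↦thunk(((λu. u) -3), ∅)} | St=∅]
→ final value 0

Answer: 0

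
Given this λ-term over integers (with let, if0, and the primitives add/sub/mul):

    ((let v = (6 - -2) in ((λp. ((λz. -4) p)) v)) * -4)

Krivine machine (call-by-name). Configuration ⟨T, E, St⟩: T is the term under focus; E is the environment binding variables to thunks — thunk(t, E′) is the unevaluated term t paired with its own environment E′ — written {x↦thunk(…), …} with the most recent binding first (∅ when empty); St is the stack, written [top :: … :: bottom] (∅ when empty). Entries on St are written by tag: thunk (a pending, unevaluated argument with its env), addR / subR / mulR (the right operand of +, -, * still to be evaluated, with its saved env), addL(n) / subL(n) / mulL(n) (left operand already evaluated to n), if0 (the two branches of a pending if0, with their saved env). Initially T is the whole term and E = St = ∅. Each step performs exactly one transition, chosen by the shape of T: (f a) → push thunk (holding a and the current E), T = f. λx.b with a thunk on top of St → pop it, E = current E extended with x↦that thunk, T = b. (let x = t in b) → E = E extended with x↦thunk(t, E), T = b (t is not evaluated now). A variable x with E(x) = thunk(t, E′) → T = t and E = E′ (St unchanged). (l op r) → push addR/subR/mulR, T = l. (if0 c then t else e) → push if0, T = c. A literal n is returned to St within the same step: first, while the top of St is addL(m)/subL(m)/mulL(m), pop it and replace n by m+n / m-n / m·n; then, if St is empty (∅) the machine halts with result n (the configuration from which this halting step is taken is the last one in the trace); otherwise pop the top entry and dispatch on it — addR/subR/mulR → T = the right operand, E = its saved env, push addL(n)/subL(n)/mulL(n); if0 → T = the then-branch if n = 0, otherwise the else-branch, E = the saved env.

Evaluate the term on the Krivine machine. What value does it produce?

[0] [T=((let v = (6 - -2) in ((λp. ((λz. -4) p)) v)) * -4) | E=∅ | St=∅]
[1] [T=(let v = (6 - -2) in ((λp. ((λz. -4) p)) v)) | E=∅ | St=[mulR]]
[2] [T=((λp. ((λz. -4) p)) v) | E={v↦thunk((6 - -2), ∅)} | St=[mulR]]
[3] [T=(λp. ((λz. -4) p)) | E={v↦thunk((6 - -2), ∅)} | St=[thunk :: mulR]]
[4] [T=((λz. -4) p) | E={p↦thunk(v, {v↦thunk((6 - -2), ∅)}), v↦thunk((6 - -2), ∅)} | St=[mulR]]
[5] [T=(λz. -4) | E={p↦thunk(v, {v↦thunk((6 - -2), ∅)}), v↦thunk((6 - -2), ∅)} | St=[thunk :: mulR]]
[6] [T=-4 | E={z↦thunk(p, {p↦thunk(v, {v↦thunk((6 - -2), ∅)}), v↦thunk((6 - -2), ∅)}), p↦thunk(v, {v↦thunk((6 - -2), ∅)}), v↦thunk((6 - -2), ∅)} | St=[mulR]]
[7] [T=-4 | E=∅ | St=[mulL(-4)]]
→ final value 16

Answer: 16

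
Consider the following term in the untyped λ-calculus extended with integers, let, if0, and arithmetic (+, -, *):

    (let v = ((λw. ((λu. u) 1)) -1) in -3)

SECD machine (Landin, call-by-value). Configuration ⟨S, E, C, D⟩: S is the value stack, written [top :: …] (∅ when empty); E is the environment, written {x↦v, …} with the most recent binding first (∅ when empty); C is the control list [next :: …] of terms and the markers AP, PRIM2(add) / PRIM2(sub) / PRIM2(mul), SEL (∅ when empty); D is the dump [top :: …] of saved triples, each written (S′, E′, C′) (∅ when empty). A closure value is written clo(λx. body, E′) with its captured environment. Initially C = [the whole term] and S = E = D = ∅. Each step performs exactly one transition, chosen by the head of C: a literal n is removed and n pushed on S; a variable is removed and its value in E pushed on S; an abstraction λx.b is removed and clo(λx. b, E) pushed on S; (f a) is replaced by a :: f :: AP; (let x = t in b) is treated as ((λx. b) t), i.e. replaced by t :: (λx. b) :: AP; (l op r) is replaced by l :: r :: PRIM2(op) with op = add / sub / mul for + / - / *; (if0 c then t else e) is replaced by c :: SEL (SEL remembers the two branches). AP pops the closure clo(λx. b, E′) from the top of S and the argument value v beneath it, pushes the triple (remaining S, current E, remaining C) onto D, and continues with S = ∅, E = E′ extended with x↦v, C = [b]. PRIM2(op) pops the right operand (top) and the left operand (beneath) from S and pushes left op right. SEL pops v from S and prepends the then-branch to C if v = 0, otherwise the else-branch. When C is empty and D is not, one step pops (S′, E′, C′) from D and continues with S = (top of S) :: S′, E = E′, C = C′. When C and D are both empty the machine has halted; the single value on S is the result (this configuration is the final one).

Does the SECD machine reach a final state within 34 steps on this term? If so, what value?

Answer: -3

Machine steps:
t=0: <S=∅, E=∅, C=[(let v = ((λw. ((λu. u) 1)) -1) in -3)], D=∅>
t=1: <S=∅, E=∅, C=[((λw. ((λu. u) 1)) -1) :: (λv. -3) :: AP], D=∅>
t=2: <S=∅, E=∅, C=[-1 :: (λw. ((λu. u) 1)) :: AP :: (λv. -3) :: AP], D=∅>
t=3: <S=[-1], E=∅, C=[(λw. ((λu. u) 1)) :: AP :: (λv. -3) :: AP], D=∅>
t=4: <S=[clo(λw. ((λu. u) 1), ∅) :: -1], E=∅, C=[AP :: (λv. -3) :: AP], D=∅>
t=5: <S=∅, E={w↦-1}, C=[((λu. u) 1)], D=[(∅, ∅, [(λv. -3) :: AP])]>
t=6: <S=∅, E={w↦-1}, C=[1 :: (λu. u) :: AP], D=[(∅, ∅, [(λv. -3) :: AP])]>
t=7: <S=[1], E={w↦-1}, C=[(λu. u) :: AP], D=[(∅, ∅, [(λv. -3) :: AP])]>
t=8: <S=[clo(λu. u, {w↦-1}) :: 1], E={w↦-1}, C=[AP], D=[(∅, ∅, [(λv. -3) :: AP])]>
t=9: <S=∅, E={u↦1, w↦-1}, C=[u], D=[(∅, {w↦-1}, ∅) :: (∅, ∅, [(λv. -3) :: AP])]>
t=10: <S=[1], E={u↦1, w↦-1}, C=∅, D=[(∅, {w↦-1}, ∅) :: (∅, ∅, [(λv. -3) :: AP])]>
t=11: <S=[1], E={w↦-1}, C=∅, D=[(∅, ∅, [(λv. -3) :: AP])]>
t=12: <S=[1], E=∅, C=[(λv. -3) :: AP], D=∅>
t=13: <S=[clo(λv. -3, ∅) :: 1], E=∅, C=[AP], D=∅>
t=14: <S=∅, E={v↦1}, C=[-3], D=[(∅, ∅, ∅)]>
t=15: <S=[-3], E={v↦1}, C=∅, D=[(∅, ∅, ∅)]>
t=16: <S=[-3], E=∅, C=∅, D=∅>
→ final value -3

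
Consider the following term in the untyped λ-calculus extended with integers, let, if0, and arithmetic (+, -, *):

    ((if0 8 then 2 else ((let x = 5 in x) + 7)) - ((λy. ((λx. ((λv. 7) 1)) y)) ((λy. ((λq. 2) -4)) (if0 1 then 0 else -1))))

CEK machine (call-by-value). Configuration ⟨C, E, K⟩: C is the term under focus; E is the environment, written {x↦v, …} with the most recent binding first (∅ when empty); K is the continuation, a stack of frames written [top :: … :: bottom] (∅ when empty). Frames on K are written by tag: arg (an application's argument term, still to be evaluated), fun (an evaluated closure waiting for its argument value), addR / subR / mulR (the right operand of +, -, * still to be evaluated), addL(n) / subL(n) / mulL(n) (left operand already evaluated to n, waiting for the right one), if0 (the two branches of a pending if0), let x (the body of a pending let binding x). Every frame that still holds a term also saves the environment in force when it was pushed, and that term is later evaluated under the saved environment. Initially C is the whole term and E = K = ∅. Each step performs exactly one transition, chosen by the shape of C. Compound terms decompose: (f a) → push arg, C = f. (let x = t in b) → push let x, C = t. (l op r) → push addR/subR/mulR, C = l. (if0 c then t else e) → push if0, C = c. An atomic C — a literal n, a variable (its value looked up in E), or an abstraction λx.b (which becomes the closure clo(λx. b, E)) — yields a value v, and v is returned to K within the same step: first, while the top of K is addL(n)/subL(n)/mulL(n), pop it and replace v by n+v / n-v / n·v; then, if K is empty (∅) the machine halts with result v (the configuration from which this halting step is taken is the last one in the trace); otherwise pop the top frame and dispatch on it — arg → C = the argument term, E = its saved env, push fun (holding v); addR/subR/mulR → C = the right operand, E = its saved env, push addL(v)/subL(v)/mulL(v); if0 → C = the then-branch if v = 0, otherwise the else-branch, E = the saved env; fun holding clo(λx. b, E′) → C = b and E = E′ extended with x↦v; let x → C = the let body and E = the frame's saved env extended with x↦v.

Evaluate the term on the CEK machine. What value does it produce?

[0] ⟨C=((if0 8 then 2 else ((let x = 5 in x) + 7)) - ((λy. ((λx. ((λv. 7) 1)) y)) ((λy. ((λq. 2) -4)) (if0 1 then 0 else -1)))); E=∅; K=∅⟩
[1] ⟨C=(if0 8 then 2 else ((let x = 5 in x) + 7)); E=∅; K=[subR]⟩
[2] ⟨C=8; E=∅; K=[if0 :: subR]⟩
[3] ⟨C=((let x = 5 in x) + 7); E=∅; K=[subR]⟩
[4] ⟨C=(let x = 5 in x); E=∅; K=[addR :: subR]⟩
[5] ⟨C=5; E=∅; K=[let x :: addR :: subR]⟩
[6] ⟨C=x; E={x↦5}; K=[addR :: subR]⟩
[7] ⟨C=7; E=∅; K=[addL(5) :: subR]⟩
[8] ⟨C=((λy. ((λx. ((λv. 7) 1)) y)) ((λy. ((λq. 2) -4)) (if0 1 then 0 else -1))); E=∅; K=[subL(12)]⟩
[9] ⟨C=(λy. ((λx. ((λv. 7) 1)) y)); E=∅; K=[arg :: subL(12)]⟩
[10] ⟨C=((λy. ((λq. 2) -4)) (if0 1 then 0 else -1)); E=∅; K=[fun :: subL(12)]⟩
[11] ⟨C=(λy. ((λq. 2) -4)); E=∅; K=[arg :: fun :: subL(12)]⟩
[12] ⟨C=(if0 1 then 0 else -1); E=∅; K=[fun :: fun :: subL(12)]⟩
[13] ⟨C=1; E=∅; K=[if0 :: fun :: fun :: subL(12)]⟩
[14] ⟨C=-1; E=∅; K=[fun :: fun :: subL(12)]⟩
[15] ⟨C=((λq. 2) -4); E={y↦-1}; K=[fun :: subL(12)]⟩
[16] ⟨C=(λq. 2); E={y↦-1}; K=[arg :: fun :: subL(12)]⟩
[17] ⟨C=-4; E={y↦-1}; K=[fun :: fun :: subL(12)]⟩
[18] ⟨C=2; E={q↦-4, y↦-1}; K=[fun :: subL(12)]⟩
[19] ⟨C=((λx. ((λv. 7) 1)) y); E={y↦2}; K=[subL(12)]⟩
[20] ⟨C=(λx. ((λv. 7) 1)); E={y↦2}; K=[arg :: subL(12)]⟩
[21] ⟨C=y; E={y↦2}; K=[fun :: subL(12)]⟩
[22] ⟨C=((λv. 7) 1); E={x↦2, y↦2}; K=[subL(12)]⟩
[23] ⟨C=(λv. 7); E={x↦2, y↦2}; K=[arg :: subL(12)]⟩
[24] ⟨C=1; E={x↦2, y↦2}; K=[fun :: subL(12)]⟩
[25] ⟨C=7; E={v↦1, x↦2, y↦2}; K=[subL(12)]⟩
→ final value 5

Answer: 5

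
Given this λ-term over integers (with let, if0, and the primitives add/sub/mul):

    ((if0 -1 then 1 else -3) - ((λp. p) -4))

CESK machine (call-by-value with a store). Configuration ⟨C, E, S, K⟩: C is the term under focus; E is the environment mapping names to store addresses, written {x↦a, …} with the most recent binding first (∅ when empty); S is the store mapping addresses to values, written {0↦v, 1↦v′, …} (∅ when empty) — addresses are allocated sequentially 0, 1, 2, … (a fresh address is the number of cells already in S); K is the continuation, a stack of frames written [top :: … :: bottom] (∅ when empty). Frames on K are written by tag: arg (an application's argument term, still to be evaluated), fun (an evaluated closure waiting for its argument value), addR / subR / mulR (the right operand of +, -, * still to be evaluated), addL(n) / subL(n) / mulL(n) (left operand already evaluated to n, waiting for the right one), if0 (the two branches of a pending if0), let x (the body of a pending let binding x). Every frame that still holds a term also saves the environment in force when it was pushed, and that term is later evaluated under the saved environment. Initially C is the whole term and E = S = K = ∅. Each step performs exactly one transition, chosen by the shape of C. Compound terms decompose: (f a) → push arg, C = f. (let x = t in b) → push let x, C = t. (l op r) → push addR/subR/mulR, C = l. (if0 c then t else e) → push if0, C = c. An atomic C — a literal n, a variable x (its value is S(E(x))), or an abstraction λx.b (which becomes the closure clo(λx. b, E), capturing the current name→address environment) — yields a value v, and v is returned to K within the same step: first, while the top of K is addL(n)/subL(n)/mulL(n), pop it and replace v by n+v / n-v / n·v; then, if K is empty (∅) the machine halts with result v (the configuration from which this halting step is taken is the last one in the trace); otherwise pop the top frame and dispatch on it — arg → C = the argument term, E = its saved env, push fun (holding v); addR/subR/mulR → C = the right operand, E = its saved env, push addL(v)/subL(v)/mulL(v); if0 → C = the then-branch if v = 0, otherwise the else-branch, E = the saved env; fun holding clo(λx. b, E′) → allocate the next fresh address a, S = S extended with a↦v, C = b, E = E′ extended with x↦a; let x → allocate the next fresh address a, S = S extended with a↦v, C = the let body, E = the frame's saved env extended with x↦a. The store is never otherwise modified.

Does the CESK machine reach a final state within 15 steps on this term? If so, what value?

Answer: 1

Machine steps:
step 0: [C=((if0 -1 then 1 else -3) - ((λp. p) -4)) | E=∅ | S=∅ | K=∅]
step 1: [C=(if0 -1 then 1 else -3) | E=∅ | S=∅ | K=[subR]]
step 2: [C=-1 | E=∅ | S=∅ | K=[if0 :: subR]]
step 3: [C=-3 | E=∅ | S=∅ | K=[subR]]
step 4: [C=((λp. p) -4) | E=∅ | S=∅ | K=[subL(-3)]]
step 5: [C=(λp. p) | E=∅ | S=∅ | K=[arg :: subL(-3)]]
step 6: [C=-4 | E=∅ | S=∅ | K=[fun :: subL(-3)]]
step 7: [C=p | E={p↦0} | S={0↦-4} | K=[subL(-3)]]
→ final value 1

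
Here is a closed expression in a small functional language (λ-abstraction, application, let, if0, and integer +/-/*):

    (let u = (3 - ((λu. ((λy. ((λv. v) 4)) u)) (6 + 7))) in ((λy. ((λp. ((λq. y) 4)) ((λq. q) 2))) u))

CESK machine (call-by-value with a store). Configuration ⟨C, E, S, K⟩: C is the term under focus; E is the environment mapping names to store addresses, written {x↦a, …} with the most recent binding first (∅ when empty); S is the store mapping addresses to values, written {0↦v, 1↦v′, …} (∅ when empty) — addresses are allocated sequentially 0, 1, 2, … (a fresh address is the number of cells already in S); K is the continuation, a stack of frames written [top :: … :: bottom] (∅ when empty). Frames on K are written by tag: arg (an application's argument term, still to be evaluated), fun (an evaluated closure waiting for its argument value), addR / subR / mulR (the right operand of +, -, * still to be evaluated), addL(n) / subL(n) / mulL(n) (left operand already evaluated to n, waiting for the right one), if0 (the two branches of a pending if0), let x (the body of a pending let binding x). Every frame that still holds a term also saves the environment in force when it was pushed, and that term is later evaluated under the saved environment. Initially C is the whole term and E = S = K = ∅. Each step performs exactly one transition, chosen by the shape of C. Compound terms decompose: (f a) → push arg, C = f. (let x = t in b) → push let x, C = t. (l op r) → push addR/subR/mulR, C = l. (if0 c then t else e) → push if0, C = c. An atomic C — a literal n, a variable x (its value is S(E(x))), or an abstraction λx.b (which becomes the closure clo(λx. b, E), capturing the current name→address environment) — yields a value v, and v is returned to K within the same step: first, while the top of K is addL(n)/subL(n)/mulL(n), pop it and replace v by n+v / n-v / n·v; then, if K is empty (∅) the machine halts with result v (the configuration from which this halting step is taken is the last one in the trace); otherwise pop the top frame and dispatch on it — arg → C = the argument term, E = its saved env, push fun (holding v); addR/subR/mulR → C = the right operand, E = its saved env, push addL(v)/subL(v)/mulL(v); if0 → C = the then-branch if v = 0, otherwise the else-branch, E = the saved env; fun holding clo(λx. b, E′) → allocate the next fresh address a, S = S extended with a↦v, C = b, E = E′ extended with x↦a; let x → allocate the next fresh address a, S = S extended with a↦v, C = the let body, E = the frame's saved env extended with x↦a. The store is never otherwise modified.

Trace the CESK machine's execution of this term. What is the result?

[0] [C=(let u = (3 - ((λu. ((λy. ((λv. v) 4)) u)) (6 + 7))) in ((λy. ((λp. ((λq. y) 4)) ((λq. q) 2))) u)) | E=∅ | S=∅ | K=∅]
[1] [C=(3 - ((λu. ((λy. ((λv. v) 4)) u)) (6 + 7))) | E=∅ | S=∅ | K=[let u]]
[2] [C=3 | E=∅ | S=∅ | K=[subR :: let u]]
[3] [C=((λu. ((λy. ((λv. v) 4)) u)) (6 + 7)) | E=∅ | S=∅ | K=[subL(3) :: let u]]
[4] [C=(λu. ((λy. ((λv. v) 4)) u)) | E=∅ | S=∅ | K=[arg :: subL(3) :: let u]]
[5] [C=(6 + 7) | E=∅ | S=∅ | K=[fun :: subL(3) :: let u]]
[6] [C=6 | E=∅ | S=∅ | K=[addR :: fun :: subL(3) :: let u]]
[7] [C=7 | E=∅ | S=∅ | K=[addL(6) :: fun :: subL(3) :: let u]]
[8] [C=((λy. ((λv. v) 4)) u) | E={u↦0} | S={0↦13} | K=[subL(3) :: let u]]
[9] [C=(λy. ((λv. v) 4)) | E={u↦0} | S={0↦13} | K=[arg :: subL(3) :: let u]]
[10] [C=u | E={u↦0} | S={0↦13} | K=[fun :: subL(3) :: let u]]
[11] [C=((λv. v) 4) | E={y↦1, u↦0} | S={0↦13, 1↦13} | K=[subL(3) :: let u]]
[12] [C=(λv. v) | E={y↦1, u↦0} | S={0↦13, 1↦13} | K=[arg :: subL(3) :: let u]]
[13] [C=4 | E={y↦1, u↦0} | S={0↦13, 1↦13} | K=[fun :: subL(3) :: let u]]
[14] [C=v | E={v↦2, y↦1, u↦0} | S={0↦13, 1↦13, 2↦4} | K=[subL(3) :: let u]]
[15] [C=((λy. ((λp. ((λq. y) 4)) ((λq. q) 2))) u) | E={u↦3} | S={0↦13, 1↦13, 2↦4, 3↦-1} | K=∅]
[16] [C=(λy. ((λp. ((λq. y) 4)) ((λq. q) 2))) | E={u↦3} | S={0↦13, 1↦13, 2↦4, 3↦-1} | K=[arg]]
[17] [C=u | E={u↦3} | S={0↦13, 1↦13, 2↦4, 3↦-1} | K=[fun]]
[18] [C=((λp. ((λq. y) 4)) ((λq. q) 2)) | E={y↦4, u↦3} | S={0↦13, 1↦13, 2↦4, 3↦-1, 4↦-1} | K=∅]
[19] [C=(λp. ((λq. y) 4)) | E={y↦4, u↦3} | S={0↦13, 1↦13, 2↦4, 3↦-1, 4↦-1} | K=[arg]]
[20] [C=((λq. q) 2) | E={y↦4, u↦3} | S={0↦13, 1↦13, 2↦4, 3↦-1, 4↦-1} | K=[fun]]
[21] [C=(λq. q) | E={y↦4, u↦3} | S={0↦13, 1↦13, 2↦4, 3↦-1, 4↦-1} | K=[arg :: fun]]
[22] [C=2 | E={y↦4, u↦3} | S={0↦13, 1↦13, 2↦4, 3↦-1, 4↦-1} | K=[fun :: fun]]
[23] [C=q | E={q↦5, y↦4, u↦3} | S={0↦13, 1↦13, 2↦4, 3↦-1, 4↦-1, 5↦2} | K=[fun]]
[24] [C=((λq. y) 4) | E={p↦6, y↦4, u↦3} | S={0↦13, 1↦13, 2↦4, 3↦-1, 4↦-1, 5↦2, 6↦2} | K=∅]
[25] [C=(λq. y) | E={p↦6, y↦4, u↦3} | S={0↦13, 1↦13, 2↦4, 3↦-1, 4↦-1, 5↦2, 6↦2} | K=[arg]]
[26] [C=4 | E={p↦6, y↦4, u↦3} | S={0↦13, 1↦13, 2↦4, 3↦-1, 4↦-1, 5↦2, 6↦2} | K=[fun]]
[27] [C=y | E={q↦7, p↦6, y↦4, u↦3} | S={0↦13, 1↦13, 2↦4, 3↦-1, 4↦-1, 5↦2, 6↦2, 7↦4} | K=∅]
→ final value -1

Answer: -1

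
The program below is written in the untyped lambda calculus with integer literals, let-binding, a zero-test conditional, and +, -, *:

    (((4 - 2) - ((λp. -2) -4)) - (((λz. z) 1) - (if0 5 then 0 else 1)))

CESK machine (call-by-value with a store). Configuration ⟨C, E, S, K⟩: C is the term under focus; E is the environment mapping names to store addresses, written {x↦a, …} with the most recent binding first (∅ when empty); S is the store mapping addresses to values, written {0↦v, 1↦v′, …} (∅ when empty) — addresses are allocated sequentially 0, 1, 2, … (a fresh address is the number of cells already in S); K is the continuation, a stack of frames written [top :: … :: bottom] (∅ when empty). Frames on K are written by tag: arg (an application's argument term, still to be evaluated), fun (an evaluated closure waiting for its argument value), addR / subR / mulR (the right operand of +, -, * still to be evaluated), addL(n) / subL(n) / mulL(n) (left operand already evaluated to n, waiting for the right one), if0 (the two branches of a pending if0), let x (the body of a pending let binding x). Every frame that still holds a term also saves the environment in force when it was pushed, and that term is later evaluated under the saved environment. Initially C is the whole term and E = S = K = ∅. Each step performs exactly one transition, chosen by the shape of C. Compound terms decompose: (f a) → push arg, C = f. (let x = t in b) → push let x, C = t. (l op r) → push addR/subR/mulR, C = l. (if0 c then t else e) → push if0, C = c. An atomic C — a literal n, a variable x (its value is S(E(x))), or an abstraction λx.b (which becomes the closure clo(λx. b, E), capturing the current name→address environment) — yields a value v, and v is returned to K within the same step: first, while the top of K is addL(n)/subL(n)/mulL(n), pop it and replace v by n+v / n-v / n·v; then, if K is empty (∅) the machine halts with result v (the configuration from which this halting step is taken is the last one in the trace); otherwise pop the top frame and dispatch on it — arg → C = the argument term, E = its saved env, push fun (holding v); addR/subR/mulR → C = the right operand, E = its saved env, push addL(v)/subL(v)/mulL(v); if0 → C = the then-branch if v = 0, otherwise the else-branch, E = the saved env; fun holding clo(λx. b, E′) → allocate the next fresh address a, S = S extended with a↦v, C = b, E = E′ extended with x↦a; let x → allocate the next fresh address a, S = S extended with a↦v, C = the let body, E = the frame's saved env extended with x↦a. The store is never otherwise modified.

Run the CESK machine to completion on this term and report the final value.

Answer: 4

Execution trace:
t=0: [C=(((4 - 2) - ((λp. -2) -4)) - (((λz. z) 1) - (if0 5 then 0 else 1))) | E=∅ | S=∅ | K=∅]
t=1: [C=((4 - 2) - ((λp. -2) -4)) | E=∅ | S=∅ | K=[subR]]
t=2: [C=(4 - 2) | E=∅ | S=∅ | K=[subR :: subR]]
t=3: [C=4 | E=∅ | S=∅ | K=[subR :: subR :: subR]]
t=4: [C=2 | E=∅ | S=∅ | K=[subL(4) :: subR :: subR]]
t=5: [C=((λp. -2) -4) | E=∅ | S=∅ | K=[subL(2) :: subR]]
t=6: [C=(λp. -2) | E=∅ | S=∅ | K=[arg :: subL(2) :: subR]]
t=7: [C=-4 | E=∅ | S=∅ | K=[fun :: subL(2) :: subR]]
t=8: [C=-2 | E={p↦0} | S={0↦-4} | K=[subL(2) :: subR]]
t=9: [C=(((λz. z) 1) - (if0 5 then 0 else 1)) | E=∅ | S={0↦-4} | K=[subL(4)]]
t=10: [C=((λz. z) 1) | E=∅ | S={0↦-4} | K=[subR :: subL(4)]]
t=11: [C=(λz. z) | E=∅ | S={0↦-4} | K=[arg :: subR :: subL(4)]]
t=12: [C=1 | E=∅ | S={0↦-4} | K=[fun :: subR :: subL(4)]]
t=13: [C=z | E={z↦1} | S={0↦-4, 1↦1} | K=[subR :: subL(4)]]
t=14: [C=(if0 5 then 0 else 1) | E=∅ | S={0↦-4, 1↦1} | K=[subL(1) :: subL(4)]]
t=15: [C=5 | E=∅ | S={0↦-4, 1↦1} | K=[if0 :: subL(1) :: subL(4)]]
t=16: [C=1 | E=∅ | S={0↦-4, 1↦1} | K=[subL(1) :: subL(4)]]
→ final value 4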